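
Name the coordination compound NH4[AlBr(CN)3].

The 1 ammonium counter-ion carries a total charge of +1, so each complex ion is 1−.
Ligand charges: 1×bromo (-1 each), 3×cyano (-1 each); total -4. So Al + (-4) = 1−, giving Al = +3.
The complex ion is anionic, so aluminium takes the -ate form aluminate(III).

ammonium bromotricyanoaluminate(III)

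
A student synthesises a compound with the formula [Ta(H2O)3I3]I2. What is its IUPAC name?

triaquatriiodotantalum(V) iodide

The 2 iodide counter-ions carry a total charge of -2, so each complex ion is 2+.
Ligand charges: 3×aqua (neutral), 3×iodo (-1 each); total -3. So Ta + (-3) = 2+, giving Ta = +5.
Ligands are named alphabetically: aqua before iodo.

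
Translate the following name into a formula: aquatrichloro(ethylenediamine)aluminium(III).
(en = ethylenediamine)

Ligands: 1 aqua (H2O, neutral), 3 chloro (Cl, -1), 1 ethylenediamine (en, neutral). Ligand charge sum = -3.
With Al in oxidation state +3, the complex ion is [Al...].

[AlCl3(en)(H2O)]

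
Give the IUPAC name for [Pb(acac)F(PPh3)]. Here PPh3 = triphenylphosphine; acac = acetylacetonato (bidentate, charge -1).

There is no counter-ion, so the complex is neutral overall.
Ligand charges: 1×triphenylphosphine (neutral), 1×fluoro (-1 each), 1×acetylacetonato (-1 each); total -2. So Pb + (-2) = 0, giving Pb = +2.
Ligands are named alphabetically: acetylacetonato before fluoro before triphenylphosphine.

(acetylacetonato)fluoro(triphenylphosphine)lead(II)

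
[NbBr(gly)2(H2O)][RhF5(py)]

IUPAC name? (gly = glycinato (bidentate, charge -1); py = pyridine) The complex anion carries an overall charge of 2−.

aquabromobis(glycinato)niobium(V) pentafluoro(pyridine)rhodate(III)

The complex anion is given as 2−; its ligand charges sum to -5, so Rh = +3.
A 1:1 salt means the cation carries the equal and opposite charge, 2+.
Cation: ligand charges sum to -3; for the ion to be 2+, Nb = +5.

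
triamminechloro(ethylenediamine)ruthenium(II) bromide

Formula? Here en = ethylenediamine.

Ligands: 3 ammine (NH3, neutral), 1 ethylenediamine (en, neutral), 1 chloro (Cl, -1). Ligand charge sum = -1.
With Ru in oxidation state +2, the complex ion is [Ru...]^1+.
Charge balance with bromide (-1) requires 1 complex ion per 1 bromide.

[RuCl(en)(NH3)3]Br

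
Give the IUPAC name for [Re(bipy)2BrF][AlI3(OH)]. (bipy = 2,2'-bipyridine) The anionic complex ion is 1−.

bis(2,2'-bipyridine)bromofluororhenium(III) hydroxotriiodoaluminate(III)

Both ions are complex: the cation is named first with the plain metal name, the anion second with the -ate form; each ion's ligands are alphabetised independently.
The complex anion is given as 1−; its ligand charges sum to -4, so Al = +3.
A 1:1 salt means the cation carries the equal and opposite charge, 1+.
Cation: ligand charges sum to -2; for the ion to be 1+, Re = +3.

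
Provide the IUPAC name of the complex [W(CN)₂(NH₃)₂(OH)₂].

There is no counter-ion, so the complex is neutral overall.
Ligand charges: 2×ammine (neutral), 2×hydroxo (-1 each), 2×cyano (-1 each); total -4. So W + (-4) = 0, giving W = +4.
Ligands are named alphabetically: ammine before cyano before hydroxo.

diamminedicyanodihydroxotungsten(IV)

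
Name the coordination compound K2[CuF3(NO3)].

potassium trifluoronitratocuprate(II)

The 2 potassium counter-ions carry a total charge of +2, so each complex ion is 2−.
Ligand charges: 3×fluoro (-1 each), 1×nitrato (-1 each); total -4. So Cu + (-4) = 2−, giving Cu = +2.
Ligands are named alphabetically: fluoro before nitrato.
The complex ion is anionic, so copper takes the -ate form cuprate(II).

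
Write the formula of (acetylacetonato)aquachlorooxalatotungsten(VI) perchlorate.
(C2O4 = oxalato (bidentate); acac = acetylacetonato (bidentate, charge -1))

[W(acac)(C2O4)Cl(H2O)](ClO4)2

Ligands: 1 oxalato (C2O4, -2), 1 aqua (H2O, neutral), 1 acetylacetonato (acac, -1), 1 chloro (Cl, -1). Ligand charge sum = -4.
Charge balance with perchlorate (-1) requires 1 complex ion per 2 perchlorate.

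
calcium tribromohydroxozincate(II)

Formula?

Ca[ZnBr3(OH)]

Ligands: 3 bromo (Br, -1), 1 hydroxo (OH, -1). Ligand charge sum = -4.
With Zn in oxidation state +2, the complex ion is [Zn...]^2−.
Charge balance with calcium (+2) requires 1 complex ion per 1 calcium.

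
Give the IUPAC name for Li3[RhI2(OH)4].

lithium tetrahydroxodiiodorhodate(III)

The 3 lithium counter-ions carry a total charge of +3, so each complex ion is 3−.
Ligand charges: 4×hydroxo (-1 each), 2×iodo (-1 each); total -6. So Rh + (-6) = 3−, giving Rh = +3.
Ligands are named alphabetically: hydroxo before iodo.
The complex ion is anionic, so rhodium takes the -ate form rhodate(III).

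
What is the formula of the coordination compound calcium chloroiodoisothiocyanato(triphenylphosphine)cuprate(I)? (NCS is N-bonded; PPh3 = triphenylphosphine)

Ligands: 1 isothiocyanato (NCS, -1), 1 chloro (Cl, -1), 1 iodo (I, -1), 1 triphenylphosphine (PPh3, neutral). Ligand charge sum = -3.
With Cu in oxidation state +1, the complex ion is [Cu...]^2−.
Charge balance with calcium (+2) requires 1 complex ion per 1 calcium.

Ca[CuClI(NCS)(PPh3)]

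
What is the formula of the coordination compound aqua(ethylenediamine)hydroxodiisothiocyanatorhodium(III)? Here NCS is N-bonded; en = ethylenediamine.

[Rh(en)(H2O)(NCS)2(OH)]

Ligands: 2 isothiocyanato (NCS, -1), 1 aqua (H2O, neutral), 1 hydroxo (OH, -1), 1 ethylenediamine (en, neutral). Ligand charge sum = -3.
With Rh in oxidation state +3, the complex ion is [Rh...].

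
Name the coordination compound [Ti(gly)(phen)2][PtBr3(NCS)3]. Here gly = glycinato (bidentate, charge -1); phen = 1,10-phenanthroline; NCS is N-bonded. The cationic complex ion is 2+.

(glycinato)bis(1,10-phenanthroline)titanium(III) tribromotriisothiocyanatoplatinate(IV)

Both ions are complex: the cation is named first with the plain metal name, the anion second with the -ate form; each ion's ligands are alphabetised independently.
The complex cation is given as 2+; its ligand charges sum to -1, so Ti = +3.
A 1:1 salt means the anion carries the equal and opposite charge, 2−.
Anion: ligand charges sum to -6; for the ion to be 2−, Pt = +4.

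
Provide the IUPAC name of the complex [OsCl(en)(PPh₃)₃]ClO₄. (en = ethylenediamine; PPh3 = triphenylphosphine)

The 1 perchlorate counter-ion carries a total charge of -1, so each complex ion is 1+.
Ligand charges: 1×ethylenediamine (neutral), 3×triphenylphosphine (neutral), 1×chloro (-1 each); total -1. So Os + (-1) = 1+, giving Os = +2.
Ligands are named alphabetically: chloro before ethylenediamine before triphenylphosphine.

chloro(ethylenediamine)tris(triphenylphosphine)osmium(II) perchlorate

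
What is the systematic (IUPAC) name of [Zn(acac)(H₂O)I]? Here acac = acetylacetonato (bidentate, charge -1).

(acetylacetonato)aquaiodozinc(II)

There is no counter-ion, so the complex is neutral overall.
Ligand charges: 1×acetylacetonato (-1 each), 1×aqua (neutral), 1×iodo (-1 each); total -2. So Zn + (-2) = 0, giving Zn = +2.
Ligands are named alphabetically: acetylacetonato before aqua before iodo.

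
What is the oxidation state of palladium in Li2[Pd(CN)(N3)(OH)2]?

2 lithium outside the brackets (+1 each) → the complex ion is 2−.
Ligand charges: 1×CN = -1; 1×N3 = -1; 2×OH = -2; sum -4.
Pd + (-4) = 2− ⇒ Pd is +2.

+2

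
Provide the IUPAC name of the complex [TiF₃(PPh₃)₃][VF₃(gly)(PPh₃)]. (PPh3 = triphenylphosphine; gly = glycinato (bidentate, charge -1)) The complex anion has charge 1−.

The complex anion is given as 1−; its ligand charges sum to -4, so V = +3.
A 1:1 salt means the cation carries the equal and opposite charge, 1+.
Cation: ligand charges sum to -3; for the ion to be 1+, Ti = +4.

trifluorotris(triphenylphosphine)titanium(IV) trifluoro(glycinato)(triphenylphosphine)vanadate(III)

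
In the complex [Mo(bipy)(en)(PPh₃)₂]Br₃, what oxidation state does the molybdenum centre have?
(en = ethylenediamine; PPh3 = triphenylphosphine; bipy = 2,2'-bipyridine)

+3

3 bromide outside the brackets (-1 each) → the complex ion is 3+.
Ligand charges: 1×en neutral; 2×PPh3 neutral; 1×bipy neutral; sum 0.
Mo + (0) = 3+ ⇒ Mo is +3.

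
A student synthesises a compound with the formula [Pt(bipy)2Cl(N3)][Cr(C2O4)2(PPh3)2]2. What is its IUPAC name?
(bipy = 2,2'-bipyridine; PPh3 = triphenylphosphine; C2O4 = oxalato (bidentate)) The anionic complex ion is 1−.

azidobis(2,2'-bipyridine)chloroplatinum(IV) dioxalatobis(triphenylphosphine)chromate(III)

Both ions are complex: the cation is named first with the plain metal name, the anion second with the -ate form; each ion's ligands are alphabetised independently.
The complex anion is given as 1−; its ligand charges sum to -4, so Cr = +3.
With 2 anions per cation, the cation must be 2×1 = 2+.
Cation: ligand charges sum to -2; for the ion to be 2+, Pt = +4.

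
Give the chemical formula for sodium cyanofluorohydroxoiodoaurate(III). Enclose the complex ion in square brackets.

Na[Au(CN)FI(OH)]

Ligands: 1 iodo (I, -1), 1 hydroxo (OH, -1), 1 fluoro (F, -1), 1 cyano (CN, -1). Ligand charge sum = -4.
Charge balance with sodium (+1) requires 1 complex ion per 1 sodium.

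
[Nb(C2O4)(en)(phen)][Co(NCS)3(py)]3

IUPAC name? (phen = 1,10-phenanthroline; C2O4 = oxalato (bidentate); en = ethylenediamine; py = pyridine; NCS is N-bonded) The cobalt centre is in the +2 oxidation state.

Both ions are complex: the cation is named first with the plain metal name, the anion second with the -ate form; each ion's ligands are alphabetised independently.
Co is given as +2; the anion's ligand charges sum to -3, so the complex anion is 1−.
With 3 anions per cation, the cation must be 3×1 = 3+.
Cation: ligand charges sum to -2; for the ion to be 3+, Nb = +5.

(ethylenediamine)oxalato(1,10-phenanthroline)niobium(V) triisothiocyanato(pyridine)cobaltate(II)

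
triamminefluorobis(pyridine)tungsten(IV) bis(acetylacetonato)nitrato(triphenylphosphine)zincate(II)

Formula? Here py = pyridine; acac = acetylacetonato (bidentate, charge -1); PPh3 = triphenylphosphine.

[WF(NH3)3(py)2][Zn(acac)2(NO3)(PPh3)]3

Cation [W…]: ligand charges -1, W(IV) ⇒ ion charge 3+.
Anion [Zn…]: ligand charges -3, Zn(II) ⇒ ion charge 1−.
One 3+ cation requires 3 of the 1− anion.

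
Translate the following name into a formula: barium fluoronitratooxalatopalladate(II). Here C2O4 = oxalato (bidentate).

Ligands: 1 oxalato (C2O4, -2), 1 nitrato (NO3, -1), 1 fluoro (F, -1). Ligand charge sum = -4.
Charge balance with barium (+2) requires 1 complex ion per 1 barium.

Ba[Pd(C2O4)F(NO3)]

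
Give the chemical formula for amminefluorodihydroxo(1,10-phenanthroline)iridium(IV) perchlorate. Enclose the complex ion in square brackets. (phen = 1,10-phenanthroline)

[IrF(NH3)(OH)2(phen)]ClO4

Ligands: 1 ammine (NH3, neutral), 1 1,10-phenanthroline (phen, neutral), 2 hydroxo (OH, -1), 1 fluoro (F, -1). Ligand charge sum = -3.
Charge balance with perchlorate (-1) requires 1 complex ion per 1 perchlorate.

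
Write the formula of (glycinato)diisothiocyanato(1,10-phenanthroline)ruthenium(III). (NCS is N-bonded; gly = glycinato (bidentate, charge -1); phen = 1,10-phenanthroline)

Ligands: 2 isothiocyanato (NCS, -1), 1 glycinato (gly, -1), 1 1,10-phenanthroline (phen, neutral). Ligand charge sum = -3.
With Ru in oxidation state +3, the complex ion is [Ru...].

[Ru(gly)(NCS)2(phen)]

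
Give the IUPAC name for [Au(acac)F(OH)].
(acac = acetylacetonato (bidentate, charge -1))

(acetylacetonato)fluorohydroxogold(III)

There is no counter-ion, so the complex is neutral overall.
Ligand charges: 1×acetylacetonato (-1 each), 1×hydroxo (-1 each), 1×fluoro (-1 each); total -3. So Au + (-3) = 0, giving Au = +3.
Ligands are named alphabetically: acetylacetonato before fluoro before hydroxo.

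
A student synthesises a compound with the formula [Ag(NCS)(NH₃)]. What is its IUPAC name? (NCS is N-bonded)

ammineisothiocyanatosilver(I)

There is no counter-ion, so the complex is neutral overall.
Ligand charges: 1×isothiocyanato (-1 each), 1×ammine (neutral); total -1. So Ag + (-1) = 0, giving Ag = +1.
Ligands are named alphabetically: ammine before isothiocyanato.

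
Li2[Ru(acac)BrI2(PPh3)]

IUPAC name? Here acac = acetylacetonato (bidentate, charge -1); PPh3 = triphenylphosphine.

lithium (acetylacetonato)bromodiiodo(triphenylphosphine)ruthenate(II)

The 2 lithium counter-ions carry a total charge of +2, so each complex ion is 2−.
Ligand charges: 1×bromo (-1 each), 1×acetylacetonato (-1 each), 2×iodo (-1 each), 1×triphenylphosphine (neutral); total -4. So Ru + (-4) = 2−, giving Ru = +2.
Ligands are named alphabetically: acetylacetonato before bromo before iodo before triphenylphosphine.
The complex ion is anionic, so ruthenium takes the -ate form ruthenate(II).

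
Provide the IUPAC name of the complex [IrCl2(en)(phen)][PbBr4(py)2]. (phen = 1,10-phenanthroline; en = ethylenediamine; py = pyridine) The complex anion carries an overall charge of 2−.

dichloro(ethylenediamine)(1,10-phenanthroline)iridium(IV) tetrabromobis(pyridine)plumbate(II)

The complex anion is given as 2−; its ligand charges sum to -4, so Pb = +2.
A 1:1 salt means the cation carries the equal and opposite charge, 2+.
Cation: ligand charges sum to -2; for the ion to be 2+, Ir = +4.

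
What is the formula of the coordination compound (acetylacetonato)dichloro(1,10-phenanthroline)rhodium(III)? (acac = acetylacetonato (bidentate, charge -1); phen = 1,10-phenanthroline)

Ligands: 1 acetylacetonato (acac, -1), 2 chloro (Cl, -1), 1 1,10-phenanthroline (phen, neutral). Ligand charge sum = -3.
With Rh in oxidation state +3, the complex ion is [Rh...].

[Rh(acac)Cl2(phen)]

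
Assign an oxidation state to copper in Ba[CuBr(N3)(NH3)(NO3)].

1 barium outside the brackets (+2 each) → the complex ion is 2−.
Ligand charges: 1×NH3 neutral; 1×NO3 = -1; 1×Br = -1; 1×N3 = -1; sum -3.
Cu + (-3) = 2− ⇒ Cu is +1.

+1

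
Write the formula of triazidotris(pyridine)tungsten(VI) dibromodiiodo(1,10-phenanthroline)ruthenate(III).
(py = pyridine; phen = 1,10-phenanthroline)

[W(N3)3(py)3][RuBr2I2(phen)]3

Cation [W…]: ligand charges -3, W(VI) ⇒ ion charge 3+.
Anion [Ru…]: ligand charges -4, Ru(III) ⇒ ion charge 1−.
One 3+ cation requires 3 of the 1− anion.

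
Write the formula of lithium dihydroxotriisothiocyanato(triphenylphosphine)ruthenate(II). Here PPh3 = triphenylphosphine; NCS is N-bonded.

Li3[Ru(NCS)3(OH)2(PPh3)]

Ligands: 2 hydroxo (OH, -1), 1 triphenylphosphine (PPh3, neutral), 3 isothiocyanato (NCS, -1). Ligand charge sum = -5.
Charge balance with lithium (+1) requires 1 complex ion per 3 lithium.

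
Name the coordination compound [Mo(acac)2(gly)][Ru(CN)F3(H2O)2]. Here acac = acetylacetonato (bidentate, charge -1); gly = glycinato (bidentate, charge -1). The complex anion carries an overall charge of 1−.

bis(acetylacetonato)(glycinato)molybdenum(IV) diaquacyanotrifluororuthenate(III)

Both ions are complex: the cation is named first with the plain metal name, the anion second with the -ate form; each ion's ligands are alphabetised independently.
The complex anion is given as 1−; its ligand charges sum to -4, so Ru = +3.
A 1:1 salt means the cation carries the equal and opposite charge, 1+.
Cation: ligand charges sum to -3; for the ion to be 1+, Mo = +4.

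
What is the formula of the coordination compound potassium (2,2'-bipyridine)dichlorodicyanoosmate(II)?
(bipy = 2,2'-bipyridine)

K2[Os(bipy)Cl2(CN)2]

Ligands: 2 chloro (Cl, -1), 2 cyano (CN, -1), 1 2,2'-bipyridine (bipy, neutral). Ligand charge sum = -4.
Charge balance with potassium (+1) requires 1 complex ion per 2 potassium.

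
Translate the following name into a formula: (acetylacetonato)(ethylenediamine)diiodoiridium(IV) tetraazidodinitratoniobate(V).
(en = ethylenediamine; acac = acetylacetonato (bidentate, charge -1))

Cation [Ir…]: ligand charges -3, Ir(IV) ⇒ ion charge 1+.
Anion [Nb…]: ligand charges -6, Nb(V) ⇒ ion charge 1−.

[Ir(acac)(en)I2][Nb(N3)4(NO3)2]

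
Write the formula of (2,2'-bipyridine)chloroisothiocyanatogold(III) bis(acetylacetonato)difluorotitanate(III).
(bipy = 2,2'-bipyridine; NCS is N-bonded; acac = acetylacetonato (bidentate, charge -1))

Cation [Au…]: ligand charges -2, Au(III) ⇒ ion charge 1+.
Anion [Ti…]: ligand charges -4, Ti(III) ⇒ ion charge 1−.
One 1+ cation balances one 1− anion.

[Au(bipy)Cl(NCS)][Ti(acac)2F2]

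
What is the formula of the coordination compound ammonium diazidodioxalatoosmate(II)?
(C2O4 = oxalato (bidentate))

(NH4)4[Os(C2O4)2(N3)2]

Ligands: 2 oxalato (C2O4, -2), 2 azido (N3, -1). Ligand charge sum = -6.
With Os in oxidation state +2, the complex ion is [Os...]^4−.
Charge balance with ammonium (+1) requires 1 complex ion per 4 ammonium.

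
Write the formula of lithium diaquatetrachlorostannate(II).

Li2[SnCl4(H2O)2]

Ligands: 4 chloro (Cl, -1), 2 aqua (H2O, neutral). Ligand charge sum = -4.
Charge balance with lithium (+1) requires 1 complex ion per 2 lithium.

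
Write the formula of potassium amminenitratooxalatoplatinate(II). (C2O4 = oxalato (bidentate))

K[Pt(C2O4)(NH3)(NO3)]

Ligands: 1 oxalato (C2O4, -2), 1 nitrato (NO3, -1), 1 ammine (NH3, neutral). Ligand charge sum = -3.
Charge balance with potassium (+1) requires 1 complex ion per 1 potassium.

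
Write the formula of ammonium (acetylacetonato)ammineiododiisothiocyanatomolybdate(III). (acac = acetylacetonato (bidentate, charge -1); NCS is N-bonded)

NH4[Mo(acac)I(NCS)2(NH3)]

Ligands: 1 iodo (I, -1), 1 ammine (NH3, neutral), 1 acetylacetonato (acac, -1), 2 isothiocyanato (NCS, -1). Ligand charge sum = -4.
With Mo in oxidation state +3, the complex ion is [Mo...]^1−.
Charge balance with ammonium (+1) requires 1 complex ion per 1 ammonium.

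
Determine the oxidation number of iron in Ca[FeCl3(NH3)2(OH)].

+2

1 calcium outside the brackets (+2 each) → the complex ion is 2−.
Ligand charges: 3×Cl = -3; 2×NH3 neutral; 1×OH = -1; sum -4.
Fe + (-4) = 2− ⇒ Fe is +2.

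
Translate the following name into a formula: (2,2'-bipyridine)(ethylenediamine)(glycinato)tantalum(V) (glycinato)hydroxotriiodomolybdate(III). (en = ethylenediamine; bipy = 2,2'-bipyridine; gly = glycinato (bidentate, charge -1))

Cation [Ta…]: ligand charges -1, Ta(V) ⇒ ion charge 4+.
Anion [Mo…]: ligand charges -5, Mo(III) ⇒ ion charge 2−.
One 4+ cation requires 2 of the 2− anion.

[Ta(bipy)(en)(gly)][Mo(gly)I3(OH)]2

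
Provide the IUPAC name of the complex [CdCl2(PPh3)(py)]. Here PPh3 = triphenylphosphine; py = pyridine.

There is no counter-ion, so the complex is neutral overall.
Ligand charges: 2×chloro (-1 each), 1×triphenylphosphine (neutral), 1×pyridine (neutral); total -2. So Cd + (-2) = 0, giving Cd = +2.
Ligands are named alphabetically: chloro before pyridine before triphenylphosphine.

dichloro(pyridine)(triphenylphosphine)cadmium(II)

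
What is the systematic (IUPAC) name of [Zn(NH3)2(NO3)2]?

There is no counter-ion, so the complex is neutral overall.
Ligand charges: 2×nitrato (-1 each), 2×ammine (neutral); total -2. So Zn + (-2) = 0, giving Zn = +2.
Ligands are named alphabetically: ammine before nitrato.

diamminedinitratozinc(II)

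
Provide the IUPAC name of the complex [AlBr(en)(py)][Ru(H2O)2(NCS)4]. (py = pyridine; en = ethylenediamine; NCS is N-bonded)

bromo(ethylenediamine)(pyridine)aluminium(III) diaquatetraisothiocyanatoruthenate(II)

Aluminium is always +3 in its complexes; the cation's ligand charges sum to -1, so the complex cation is 2+.
A 1:1 salt means the anion carries the equal and opposite charge, 2−.
Anion: ligand charges sum to -4; for the ion to be 2−, Ru = +2.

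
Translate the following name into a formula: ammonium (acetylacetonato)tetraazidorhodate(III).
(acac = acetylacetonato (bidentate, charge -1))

(NH4)2[Rh(acac)(N3)4]

Ligands: 1 acetylacetonato (acac, -1), 4 azido (N3, -1). Ligand charge sum = -5.
With Rh in oxidation state +3, the complex ion is [Rh...]^2−.
Charge balance with ammonium (+1) requires 1 complex ion per 2 ammonium.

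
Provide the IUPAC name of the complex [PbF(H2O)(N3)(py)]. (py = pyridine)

aquaazidofluoro(pyridine)lead(II)

There is no counter-ion, so the complex is neutral overall.
Ligand charges: 1×fluoro (-1 each), 1×pyridine (neutral), 1×azido (-1 each), 1×aqua (neutral); total -2. So Pb + (-2) = 0, giving Pb = +2.
Ligands are named alphabetically: aqua before azido before fluoro before pyridine.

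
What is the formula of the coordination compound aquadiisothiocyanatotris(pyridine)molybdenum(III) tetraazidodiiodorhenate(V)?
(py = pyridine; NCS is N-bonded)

Cation [Mo…]: ligand charges -2, Mo(III) ⇒ ion charge 1+.
Anion [Re…]: ligand charges -6, Re(V) ⇒ ion charge 1−.

[Mo(H2O)(NCS)2(py)3][ReI2(N3)4]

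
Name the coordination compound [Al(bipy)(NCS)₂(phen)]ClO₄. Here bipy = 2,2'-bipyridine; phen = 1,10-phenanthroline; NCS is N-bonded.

The 1 perchlorate counter-ion carries a total charge of -1, so each complex ion is 1+.
Ligand charges: 1×2,2'-bipyridine (neutral), 1×1,10-phenanthroline (neutral), 2×isothiocyanato (-1 each); total -2. So Al + (-2) = 1+, giving Al = +3.
Ligands are named alphabetically: bipyridine before isothiocyanato before phenanthroline.

(2,2'-bipyridine)diisothiocyanato(1,10-phenanthroline)aluminium(III) perchlorate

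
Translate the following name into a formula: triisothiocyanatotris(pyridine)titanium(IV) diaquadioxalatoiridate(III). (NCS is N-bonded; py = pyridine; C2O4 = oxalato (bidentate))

[Ti(NCS)3(py)3][Ir(C2O4)2(H2O)2]

Cation [Ti…]: ligand charges -3, Ti(IV) ⇒ ion charge 1+.
Anion [Ir…]: ligand charges -4, Ir(III) ⇒ ion charge 1−.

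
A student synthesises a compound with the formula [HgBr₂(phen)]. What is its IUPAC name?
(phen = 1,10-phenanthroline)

dibromo(1,10-phenanthroline)mercury(II)

There is no counter-ion, so the complex is neutral overall.
Ligand charges: 2×bromo (-1 each), 1×1,10-phenanthroline (neutral); total -2. So Hg + (-2) = 0, giving Hg = +2.
Ligands are named alphabetically: bromo before phenanthroline.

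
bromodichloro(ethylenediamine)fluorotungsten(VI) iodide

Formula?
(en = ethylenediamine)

Ligands: 1 fluoro (F, -1), 2 chloro (Cl, -1), 1 bromo (Br, -1), 1 ethylenediamine (en, neutral). Ligand charge sum = -4.
With W in oxidation state +6, the complex ion is [W...]^2+.
Charge balance with iodide (-1) requires 1 complex ion per 2 iodide.

[WBrCl2(en)F]I2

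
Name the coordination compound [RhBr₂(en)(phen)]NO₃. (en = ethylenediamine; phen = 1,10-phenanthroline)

dibromo(ethylenediamine)(1,10-phenanthroline)rhodium(III) nitrate

The 1 nitrate counter-ion carries a total charge of -1, so each complex ion is 1+.
Ligand charges: 1×ethylenediamine (neutral), 1×1,10-phenanthroline (neutral), 2×bromo (-1 each); total -2. So Rh + (-2) = 1+, giving Rh = +3.
Ligands are named alphabetically: bromo before ethylenediamine before phenanthroline.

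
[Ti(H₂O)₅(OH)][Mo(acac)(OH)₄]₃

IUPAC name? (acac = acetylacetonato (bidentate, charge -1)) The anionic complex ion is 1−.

Both ions are complex: the cation is named first with the plain metal name, the anion second with the -ate form; each ion's ligands are alphabetised independently.
The complex anion is given as 1−; its ligand charges sum to -5, so Mo = +4.
With 3 anions per cation, the cation must be 3×1 = 3+.
Cation: ligand charges sum to -1; for the ion to be 3+, Ti = +4.

pentaaquahydroxotitanium(IV) (acetylacetonato)tetrahydroxomolybdate(IV)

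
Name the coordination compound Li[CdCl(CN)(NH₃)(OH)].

lithium amminechlorocyanohydroxocadmate(II)

The 1 lithium counter-ion carries a total charge of +1, so each complex ion is 1−.
Ligand charges: 1×hydroxo (-1 each), 1×chloro (-1 each), 1×cyano (-1 each), 1×ammine (neutral); total -3. So Cd + (-3) = 1−, giving Cd = +2.
Ligands are named alphabetically: ammine before chloro before cyano before hydroxo.
The complex ion is anionic, so cadmium takes the -ate form cadmate(II).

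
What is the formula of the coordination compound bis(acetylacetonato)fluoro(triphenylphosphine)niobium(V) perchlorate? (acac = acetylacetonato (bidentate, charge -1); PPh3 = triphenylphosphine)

Ligands: 2 acetylacetonato (acac, -1), 1 triphenylphosphine (PPh3, neutral), 1 fluoro (F, -1). Ligand charge sum = -3.
With Nb in oxidation state +5, the complex ion is [Nb...]^2+.
Charge balance with perchlorate (-1) requires 1 complex ion per 2 perchlorate.

[Nb(acac)2F(PPh3)](ClO4)2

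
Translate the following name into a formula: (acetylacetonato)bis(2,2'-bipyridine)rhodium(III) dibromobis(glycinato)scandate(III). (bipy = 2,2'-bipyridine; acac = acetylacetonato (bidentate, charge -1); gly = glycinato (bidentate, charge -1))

[Rh(acac)(bipy)2][ScBr2(gly)2]2

Cation [Rh…]: ligand charges -1, Rh(III) ⇒ ion charge 2+.
Anion [Sc…]: ligand charges -4, Sc(III) ⇒ ion charge 1−.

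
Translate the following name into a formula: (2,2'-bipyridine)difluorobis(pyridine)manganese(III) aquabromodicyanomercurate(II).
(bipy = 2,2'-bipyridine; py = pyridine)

[Mn(bipy)F2(py)2][HgBr(CN)2(H2O)]

Cation [Mn…]: ligand charges -2, Mn(III) ⇒ ion charge 1+.
Anion [Hg…]: ligand charges -3, Hg(II) ⇒ ion charge 1−.
One 1+ cation balances one 1− anion.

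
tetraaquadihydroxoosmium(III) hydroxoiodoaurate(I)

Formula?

Cation [Os…]: ligand charges -2, Os(III) ⇒ ion charge 1+.
Anion [Au…]: ligand charges -2, Au(I) ⇒ ion charge 1−.
One 1+ cation balances one 1− anion.

[Os(H2O)4(OH)2][AuI(OH)]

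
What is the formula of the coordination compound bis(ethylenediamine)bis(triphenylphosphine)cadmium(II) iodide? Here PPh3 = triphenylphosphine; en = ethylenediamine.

[Cd(en)2(PPh3)2]I2

Ligands: 2 triphenylphosphine (PPh3, neutral), 2 ethylenediamine (en, neutral). Ligand charge sum = 0.
With Cd in oxidation state +2, the complex ion is [Cd...]^2+.
Charge balance with iodide (-1) requires 1 complex ion per 2 iodide.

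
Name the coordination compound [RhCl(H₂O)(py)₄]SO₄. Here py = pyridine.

The 1 sulfate counter-ion carries a total charge of -2, so each complex ion is 2+.
Ligand charges: 4×pyridine (neutral), 1×chloro (-1 each), 1×aqua (neutral); total -1. So Rh + (-1) = 2+, giving Rh = +3.
Ligands are named alphabetically: aqua before chloro before pyridine.

aquachlorotetrakis(pyridine)rhodium(III) sulfate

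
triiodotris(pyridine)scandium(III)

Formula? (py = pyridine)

Ligands: 3 pyridine (py, neutral), 3 iodo (I, -1). Ligand charge sum = -3.
With Sc in oxidation state +3, the complex ion is [Sc...].

[ScI3(py)3]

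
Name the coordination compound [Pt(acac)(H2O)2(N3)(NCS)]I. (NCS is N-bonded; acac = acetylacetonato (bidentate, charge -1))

The 1 iodide counter-ion carries a total charge of -1, so each complex ion is 1+.
Ligand charges: 1×isothiocyanato (-1 each), 1×azido (-1 each), 1×acetylacetonato (-1 each), 2×aqua (neutral); total -3. So Pt + (-3) = 1+, giving Pt = +4.
Ligands are named alphabetically: acetylacetonato before aqua before azido before isothiocyanato.

(acetylacetonato)diaquaazidoisothiocyanatoplatinum(IV) iodide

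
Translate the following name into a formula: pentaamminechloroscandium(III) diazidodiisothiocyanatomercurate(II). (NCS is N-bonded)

Cation [Sc…]: ligand charges -1, Sc(III) ⇒ ion charge 2+.
Anion [Hg…]: ligand charges -4, Hg(II) ⇒ ion charge 2−.

[ScCl(NH3)5][Hg(N3)2(NCS)2]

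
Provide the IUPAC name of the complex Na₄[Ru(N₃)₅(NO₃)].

The 4 sodium counter-ions carry a total charge of +4, so each complex ion is 4−.
Ligand charges: 1×nitrato (-1 each), 5×azido (-1 each); total -6. So Ru + (-6) = 4−, giving Ru = +2.
Ligands are named alphabetically: azido before nitrato.
The complex ion is anionic, so ruthenium takes the -ate form ruthenate(II).

sodium pentaazidonitratoruthenate(II)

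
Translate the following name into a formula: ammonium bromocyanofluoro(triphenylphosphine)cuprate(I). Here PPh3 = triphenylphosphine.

(NH4)2[CuBr(CN)F(PPh3)]

Ligands: 1 fluoro (F, -1), 1 bromo (Br, -1), 1 cyano (CN, -1), 1 triphenylphosphine (PPh3, neutral). Ligand charge sum = -3.
With Cu in oxidation state +1, the complex ion is [Cu...]^2−.
Charge balance with ammonium (+1) requires 1 complex ion per 2 ammonium.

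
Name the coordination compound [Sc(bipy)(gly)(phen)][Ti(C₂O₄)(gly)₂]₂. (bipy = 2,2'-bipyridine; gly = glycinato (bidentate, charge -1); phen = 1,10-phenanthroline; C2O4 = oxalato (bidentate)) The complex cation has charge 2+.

(2,2'-bipyridine)(glycinato)(1,10-phenanthroline)scandium(III) bis(glycinato)oxalatotitanate(III)

Both ions are complex: the cation is named first with the plain metal name, the anion second with the -ate form; each ion's ligands are alphabetised independently.
The complex cation is given as 2+; its ligand charges sum to -1, so Sc = +3.
With 2 anions per cation, each anion must be 2/2 = 1−.
Anion: ligand charges sum to -4; for the ion to be 1−, Ti = +3.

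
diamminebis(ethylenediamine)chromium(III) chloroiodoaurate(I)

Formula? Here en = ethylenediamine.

[Cr(en)2(NH3)2][AuClI]3

Cation [Cr…]: ligand charges 0, Cr(III) ⇒ ion charge 3+.
Anion [Au…]: ligand charges -2, Au(I) ⇒ ion charge 1−.
One 3+ cation requires 3 of the 1− anion.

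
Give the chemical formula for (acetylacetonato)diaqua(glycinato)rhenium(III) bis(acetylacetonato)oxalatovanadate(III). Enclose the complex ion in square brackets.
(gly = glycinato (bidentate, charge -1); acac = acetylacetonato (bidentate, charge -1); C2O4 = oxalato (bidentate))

[Re(acac)(gly)(H2O)2][V(acac)2(C2O4)]

Cation [Re…]: ligand charges -2, Re(III) ⇒ ion charge 1+.
Anion [V…]: ligand charges -4, V(III) ⇒ ion charge 1−.
One 1+ cation balances one 1− anion.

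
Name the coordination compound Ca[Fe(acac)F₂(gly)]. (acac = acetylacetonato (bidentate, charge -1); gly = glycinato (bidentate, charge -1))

The 1 calcium counter-ion carries a total charge of +2, so each complex ion is 2−.
Ligand charges: 1×acetylacetonato (-1 each), 1×glycinato (-1 each), 2×fluoro (-1 each); total -4. So Fe + (-4) = 2−, giving Fe = +2.
The complex ion is anionic, so iron takes the -ate form ferrate(II).

calcium (acetylacetonato)difluoro(glycinato)ferrate(II)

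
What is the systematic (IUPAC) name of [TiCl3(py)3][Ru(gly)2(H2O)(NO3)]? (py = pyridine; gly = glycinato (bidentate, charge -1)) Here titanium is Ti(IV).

trichlorotris(pyridine)titanium(IV) aquabis(glycinato)nitratoruthenate(II)

Both ions are complex: the cation is named first with the plain metal name, the anion second with the -ate form; each ion's ligands are alphabetised independently.
Ti is given as +4; the cation's ligand charges sum to -3, so the complex cation is 1+.
A 1:1 salt means the anion carries the equal and opposite charge, 1−.
Anion: ligand charges sum to -3; for the ion to be 1−, Ru = +2.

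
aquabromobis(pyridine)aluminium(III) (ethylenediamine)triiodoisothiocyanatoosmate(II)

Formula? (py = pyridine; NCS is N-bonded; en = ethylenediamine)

[AlBr(H2O)(py)2][Os(en)I3(NCS)]

Cation [Al…]: ligand charges -1, Al(III) ⇒ ion charge 2+.
Anion [Os…]: ligand charges -4, Os(II) ⇒ ion charge 2−.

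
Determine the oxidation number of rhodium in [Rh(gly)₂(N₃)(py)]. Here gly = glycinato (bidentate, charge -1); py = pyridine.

No counter-ion: the bracketed complex is neutral.
Ligand charges: 1×N3 = -1; 2×gly = -2; 1×py neutral; sum -3.
Rh + (-3) = 0 ⇒ Rh is +3.

+3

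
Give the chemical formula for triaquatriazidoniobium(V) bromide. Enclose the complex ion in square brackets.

[Nb(H2O)3(N3)3]Br2

Ligands: 3 aqua (H2O, neutral), 3 azido (N3, -1). Ligand charge sum = -3.
With Nb in oxidation state +5, the complex ion is [Nb...]^2+.
Charge balance with bromide (-1) requires 1 complex ion per 2 bromide.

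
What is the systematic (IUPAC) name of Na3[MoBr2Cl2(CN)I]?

sodium dibromodichlorocyanoiodomolybdate(III)

The 3 sodium counter-ions carry a total charge of +3, so each complex ion is 3−.
Ligand charges: 1×cyano (-1 each), 2×chloro (-1 each), 2×bromo (-1 each), 1×iodo (-1 each); total -6. So Mo + (-6) = 3−, giving Mo = +3.
Ligands are named alphabetically: bromo before chloro before cyano before iodo.
The complex ion is anionic, so molybdenum takes the -ate form molybdate(III).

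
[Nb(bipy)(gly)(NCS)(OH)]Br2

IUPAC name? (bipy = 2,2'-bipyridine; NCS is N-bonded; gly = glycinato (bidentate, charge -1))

(2,2'-bipyridine)(glycinato)hydroxoisothiocyanatoniobium(V) bromide

The 2 bromide counter-ions carry a total charge of -2, so each complex ion is 2+.
Ligand charges: 1×2,2'-bipyridine (neutral), 1×isothiocyanato (-1 each), 1×hydroxo (-1 each), 1×glycinato (-1 each); total -3. So Nb + (-3) = 2+, giving Nb = +5.
Ligands are named alphabetically: bipyridine before glycinato before hydroxo before isothiocyanato.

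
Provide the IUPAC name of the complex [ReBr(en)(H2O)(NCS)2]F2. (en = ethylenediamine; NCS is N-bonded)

The 2 fluoride counter-ions carry a total charge of -2, so each complex ion is 2+.
Ligand charges: 1×aqua (neutral), 1×ethylenediamine (neutral), 1×bromo (-1 each), 2×isothiocyanato (-1 each); total -3. So Re + (-3) = 2+, giving Re = +5.
Ligands are named alphabetically: aqua before bromo before ethylenediamine before isothiocyanato.

aquabromo(ethylenediamine)diisothiocyanatorhenium(V) fluoride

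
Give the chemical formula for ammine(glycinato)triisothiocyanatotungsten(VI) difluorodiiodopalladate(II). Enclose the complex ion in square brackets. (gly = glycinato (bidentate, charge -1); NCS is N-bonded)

[W(gly)(NCS)3(NH3)][PdF2I2]

Cation [W…]: ligand charges -4, W(VI) ⇒ ion charge 2+.
Anion [Pd…]: ligand charges -4, Pd(II) ⇒ ion charge 2−.
One 2+ cation balances one 2− anion.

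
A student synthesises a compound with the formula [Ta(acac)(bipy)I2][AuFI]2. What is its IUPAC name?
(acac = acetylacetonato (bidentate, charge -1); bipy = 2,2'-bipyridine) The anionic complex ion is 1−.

Both ions are complex: the cation is named first with the plain metal name, the anion second with the -ate form; each ion's ligands are alphabetised independently.
The complex anion is given as 1−; its ligand charges sum to -2, so Au = +1.
With 2 anions per cation, the cation must be 2×1 = 2+.
Cation: ligand charges sum to -3; for the ion to be 2+, Ta = +5.

(acetylacetonato)(2,2'-bipyridine)diiodotantalum(V) fluoroiodoaurate(I)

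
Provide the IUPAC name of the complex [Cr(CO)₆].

There is no counter-ion, so the complex is neutral overall.
Ligand charges: 6×carbonyl (neutral); total 0. So Cr + (0) = 0, giving Cr = 0.

hexacarbonylchromium(0)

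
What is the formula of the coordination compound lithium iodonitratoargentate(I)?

Ligands: 1 iodo (I, -1), 1 nitrato (NO3, -1). Ligand charge sum = -2.
Charge balance with lithium (+1) requires 1 complex ion per 1 lithium.

Li[AgI(NO3)]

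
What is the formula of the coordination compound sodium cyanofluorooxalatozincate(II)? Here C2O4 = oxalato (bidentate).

Ligands: 1 cyano (CN, -1), 1 oxalato (C2O4, -2), 1 fluoro (F, -1). Ligand charge sum = -4.
Charge balance with sodium (+1) requires 1 complex ion per 2 sodium.

Na2[Zn(C2O4)(CN)F]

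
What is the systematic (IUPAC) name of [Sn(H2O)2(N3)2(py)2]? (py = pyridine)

There is no counter-ion, so the complex is neutral overall.
Ligand charges: 2×aqua (neutral), 2×azido (-1 each), 2×pyridine (neutral); total -2. So Sn + (-2) = 0, giving Sn = +2.
Ligands are named alphabetically: aqua before azido before pyridine.

diaquadiazidobis(pyridine)tin(II)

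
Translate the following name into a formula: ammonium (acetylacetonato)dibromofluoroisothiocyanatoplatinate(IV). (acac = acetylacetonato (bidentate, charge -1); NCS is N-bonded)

NH4[Pt(acac)Br2F(NCS)]

Ligands: 1 acetylacetonato (acac, -1), 1 fluoro (F, -1), 2 bromo (Br, -1), 1 isothiocyanato (NCS, -1). Ligand charge sum = -5.
Charge balance with ammonium (+1) requires 1 complex ion per 1 ammonium.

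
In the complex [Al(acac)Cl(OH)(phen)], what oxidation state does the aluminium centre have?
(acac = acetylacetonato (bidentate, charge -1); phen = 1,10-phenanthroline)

+3

No counter-ion: the bracketed complex is neutral.
Ligand charges: 1×OH = -1; 1×acac = -1; 1×Cl = -1; 1×phen neutral; sum -3.
Al + (-3) = 0 ⇒ Al is +3.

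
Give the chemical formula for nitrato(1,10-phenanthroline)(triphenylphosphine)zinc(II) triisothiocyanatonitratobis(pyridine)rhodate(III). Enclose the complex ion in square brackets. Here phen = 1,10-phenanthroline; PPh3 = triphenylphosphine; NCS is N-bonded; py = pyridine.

Cation [Zn…]: ligand charges -1, Zn(II) ⇒ ion charge 1+.
Anion [Rh…]: ligand charges -4, Rh(III) ⇒ ion charge 1−.

[Zn(NO3)(phen)(PPh3)][Rh(NCS)3(NO3)(py)2]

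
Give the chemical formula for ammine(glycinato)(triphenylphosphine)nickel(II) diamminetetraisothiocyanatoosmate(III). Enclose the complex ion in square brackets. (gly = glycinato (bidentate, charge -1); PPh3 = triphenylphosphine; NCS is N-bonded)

[Ni(gly)(NH3)(PPh3)][Os(NCS)4(NH3)2]

Cation [Ni…]: ligand charges -1, Ni(II) ⇒ ion charge 1+.
Anion [Os…]: ligand charges -4, Os(III) ⇒ ion charge 1−.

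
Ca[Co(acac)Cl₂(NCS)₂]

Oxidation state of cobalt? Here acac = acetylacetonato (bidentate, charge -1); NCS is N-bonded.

+3

1 calcium outside the brackets (+2 each) → the complex ion is 2−.
Ligand charges: 1×acac = -1; 2×Cl = -2; 2×NCS = -2; sum -5.
Co + (-5) = 2− ⇒ Co is +3.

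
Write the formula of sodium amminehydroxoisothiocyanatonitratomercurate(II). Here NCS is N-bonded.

Na[Hg(NCS)(NH3)(NO3)(OH)]

Ligands: 1 hydroxo (OH, -1), 1 isothiocyanato (NCS, -1), 1 ammine (NH3, neutral), 1 nitrato (NO3, -1). Ligand charge sum = -3.
With Hg in oxidation state +2, the complex ion is [Hg...]^1−.
Charge balance with sodium (+1) requires 1 complex ion per 1 sodium.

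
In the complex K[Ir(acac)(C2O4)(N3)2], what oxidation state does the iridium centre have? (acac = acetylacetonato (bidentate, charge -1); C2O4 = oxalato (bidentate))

+4

1 potassium outside the brackets (+1 each) → the complex ion is 1−.
Ligand charges: 1×acac = -1; 1×C2O4 = -2; 2×N3 = -2; sum -5.
Ir + (-5) = 1− ⇒ Ir is +4.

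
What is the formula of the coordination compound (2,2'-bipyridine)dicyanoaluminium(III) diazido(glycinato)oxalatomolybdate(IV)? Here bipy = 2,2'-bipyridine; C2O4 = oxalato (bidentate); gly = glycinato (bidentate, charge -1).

Cation [Al…]: ligand charges -2, Al(III) ⇒ ion charge 1+.
Anion [Mo…]: ligand charges -5, Mo(IV) ⇒ ion charge 1−.

[Al(bipy)(CN)2][Mo(C2O4)(gly)(N3)2]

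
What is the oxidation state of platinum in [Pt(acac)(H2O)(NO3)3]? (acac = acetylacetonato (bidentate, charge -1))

+4

No counter-ion: the bracketed complex is neutral.
Ligand charges: 1×acac = -1; 3×NO3 = -3; 1×H2O neutral; sum -4.
Pt + (-4) = 0 ⇒ Pt is +4.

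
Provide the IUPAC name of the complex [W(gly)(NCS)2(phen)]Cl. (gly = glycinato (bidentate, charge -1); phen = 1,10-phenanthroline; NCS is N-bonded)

The 1 chloride counter-ion carries a total charge of -1, so each complex ion is 1+.
Ligand charges: 1×glycinato (-1 each), 1×1,10-phenanthroline (neutral), 2×isothiocyanato (-1 each); total -3. So W + (-3) = 1+, giving W = +4.
Ligands are named alphabetically: glycinato before isothiocyanato before phenanthroline.

(glycinato)diisothiocyanato(1,10-phenanthroline)tungsten(IV) chloride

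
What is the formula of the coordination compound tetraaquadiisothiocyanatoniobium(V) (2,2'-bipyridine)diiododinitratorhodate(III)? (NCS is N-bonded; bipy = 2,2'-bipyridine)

Cation [Nb…]: ligand charges -2, Nb(V) ⇒ ion charge 3+.
Anion [Rh…]: ligand charges -4, Rh(III) ⇒ ion charge 1−.

[Nb(H2O)4(NCS)2][Rh(bipy)I2(NO3)2]3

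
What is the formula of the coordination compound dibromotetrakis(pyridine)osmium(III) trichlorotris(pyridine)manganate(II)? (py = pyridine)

Cation [Os…]: ligand charges -2, Os(III) ⇒ ion charge 1+.
Anion [Mn…]: ligand charges -3, Mn(II) ⇒ ion charge 1−.
One 1+ cation balances one 1− anion.

[OsBr2(py)4][MnCl3(py)3]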